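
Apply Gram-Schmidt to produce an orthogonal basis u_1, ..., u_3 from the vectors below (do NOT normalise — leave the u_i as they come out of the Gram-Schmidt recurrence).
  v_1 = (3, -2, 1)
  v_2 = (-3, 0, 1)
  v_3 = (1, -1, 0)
Orthogonal basis:
  u_1 = (3, -2, 1)
  u_2 = (-9/7, -8/7, 11/7)
  u_3 = (-2/19, -6/19, -6/19)

Apply the Gram-Schmidt recurrence
  u_1 = v_1
  u_i = v_i − Σ_{j<i} ((v_i · u_j) / (u_j · u_j)) · u_j.

Step by step this gives:
  u_1 = (3, -2, 1)
  u_2 = (-9/7, -8/7, 11/7)
  u_3 = (-2/19, -6/19, -6/19)

Orthogonality check:
  u_2 · u_1 = 0 (should be 0)
  u_3 · u_1 = 0 (should be 0)
  u_3 · u_2 = 0 (should be 0)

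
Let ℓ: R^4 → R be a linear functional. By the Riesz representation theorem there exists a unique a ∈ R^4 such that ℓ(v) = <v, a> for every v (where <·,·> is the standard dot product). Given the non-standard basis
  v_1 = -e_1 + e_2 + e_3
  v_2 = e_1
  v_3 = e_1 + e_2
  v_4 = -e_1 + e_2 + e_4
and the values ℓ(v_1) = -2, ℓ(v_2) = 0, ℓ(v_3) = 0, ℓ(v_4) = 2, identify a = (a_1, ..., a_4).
a = (0, 0, -2, 2)

Write a = (a_1, ..., a_4) in the standard basis. For each basis vector v_i, ℓ(v_i) = <v_i, a> is a linear equation in the a_j's. Collect the n equations into a matrix system V a = ℓ, where row i of V is v_i (expressed in the standard basis). Since V is invertible (lower-triangular with 1s on the diagonal, up to permutation), solve by back-substitution:
  V =
[[-1, 1, 1, 0],
 [1, 0, 0, 0],
 [1, 1, 0, 0],
 [-1, 1, 0, 1]]
  V a = (-2, 0, 0, 2)
Solving gives a = (0, 0, -2, 2).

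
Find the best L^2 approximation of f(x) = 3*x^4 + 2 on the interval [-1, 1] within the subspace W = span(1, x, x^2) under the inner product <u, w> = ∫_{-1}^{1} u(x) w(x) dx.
g(x) = 18*x^2/7 + 61/35

The best approximation g ∈ W is the orthogonal projection of f onto W. Writing g = a_0 + a_1 x + a_2 x^2, the coefficients solve the normal equations G · a = b where
  G_{ij} = <φ_i, φ_j> and b_i = <f, φ_i>, with φ_0 = 1, φ_1 = x, φ_2 = x^2.
G =
  [2, 0, 2/3]
  [0, 2/3, 0]
  [2/3, 0, 2/5],
b = (26/5, 0, 46/21).
Solving gives a_0 = 61/35, a_1 = 0, a_2 = 18/7, so
  g(x) = 18*x^2/7 + 61/35.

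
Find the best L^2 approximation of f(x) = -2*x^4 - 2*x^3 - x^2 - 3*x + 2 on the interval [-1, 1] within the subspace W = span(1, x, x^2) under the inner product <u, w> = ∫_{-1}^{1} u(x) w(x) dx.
g(x) = -19*x^2/7 - 21*x/5 + 76/35

The best approximation g ∈ W is the orthogonal projection of f onto W. Writing g = a_0 + a_1 x + a_2 x^2, the coefficients solve the normal equations G · a = b where
  G_{ij} = <φ_i, φ_j> and b_i = <f, φ_i>, with φ_0 = 1, φ_1 = x, φ_2 = x^2.
G =
  [2, 0, 2/3]
  [0, 2/3, 0]
  [2/3, 0, 2/5],
b = (38/15, -14/5, 38/105).
Solving gives a_0 = 76/35, a_1 = -21/5, a_2 = -19/7, so
  g(x) = -19*x^2/7 - 21*x/5 + 76/35.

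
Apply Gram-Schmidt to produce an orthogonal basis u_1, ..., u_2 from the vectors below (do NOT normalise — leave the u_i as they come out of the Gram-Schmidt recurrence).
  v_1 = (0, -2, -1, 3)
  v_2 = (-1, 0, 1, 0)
Orthogonal basis:
  u_1 = (0, -2, -1, 3)
  u_2 = (-1, -1/7, 13/14, 3/14)

Apply the Gram-Schmidt recurrence
  u_1 = v_1
  u_i = v_i − Σ_{j<i} ((v_i · u_j) / (u_j · u_j)) · u_j.

Step by step this gives:
  u_1 = (0, -2, -1, 3)
  u_2 = (-1, -1/7, 13/14, 3/14)

Orthogonality check:
  u_2 · u_1 = 0 (should be 0)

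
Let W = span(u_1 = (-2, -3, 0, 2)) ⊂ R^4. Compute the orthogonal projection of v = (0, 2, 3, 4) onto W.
proj_W(v) = (-4/17, -6/17, 0, 4/17)

Set up U = [u_1 | ... | u_1] ∈ R^(4×1). The projector onto W = col(U) is P = U (U^T U)^(-1) U^T.
Compute U^T U =
  [17],
and U^T v = (2).
Solve U^T U · c = U^T v for the coefficients: c = (2/17). The projection is proj_W(v) = U c.
Check: (v - proj_W(v)) · u_1 = 0  (should be 0).
Result: proj_W(v) = (-4/17, -6/17, 0, 4/17).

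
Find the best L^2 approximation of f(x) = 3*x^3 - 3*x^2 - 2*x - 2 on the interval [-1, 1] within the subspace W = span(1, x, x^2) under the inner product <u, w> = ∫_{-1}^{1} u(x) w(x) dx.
g(x) = -3*x^2 - x/5 - 2

The best approximation g ∈ W is the orthogonal projection of f onto W. Writing g = a_0 + a_1 x + a_2 x^2, the coefficients solve the normal equations G · a = b where
  G_{ij} = <φ_i, φ_j> and b_i = <f, φ_i>, with φ_0 = 1, φ_1 = x, φ_2 = x^2.
G =
  [2, 0, 2/3]
  [0, 2/3, 0]
  [2/3, 0, 2/5],
b = (-6, -2/15, -38/15).
Solving gives a_0 = -2, a_1 = -1/5, a_2 = -3, so
  g(x) = -3*x^2 - x/5 - 2.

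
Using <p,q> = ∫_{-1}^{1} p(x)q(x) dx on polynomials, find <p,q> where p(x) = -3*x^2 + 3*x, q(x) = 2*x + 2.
<p,q> = 0

Expand the product: p(x)·q(x) = -6*x^3 + 6*x.
∫_{-1}^{1} of each monomial x^k gives [2/(k+1) if k even, 0 if k odd]. Integrating term-by-term (or equivalently evaluating the antiderivative F(x) = -3*x^4/2 + 3*x^2 at the endpoints):
  F(1) − F(−1) = 3/2 − (3/2) = 0.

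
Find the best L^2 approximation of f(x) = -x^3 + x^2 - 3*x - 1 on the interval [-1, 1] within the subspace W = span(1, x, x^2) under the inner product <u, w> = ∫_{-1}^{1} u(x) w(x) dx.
g(x) = x^2 - 18*x/5 - 1

The best approximation g ∈ W is the orthogonal projection of f onto W. Writing g = a_0 + a_1 x + a_2 x^2, the coefficients solve the normal equations G · a = b where
  G_{ij} = <φ_i, φ_j> and b_i = <f, φ_i>, with φ_0 = 1, φ_1 = x, φ_2 = x^2.
G =
  [2, 0, 2/3]
  [0, 2/3, 0]
  [2/3, 0, 2/5],
b = (-4/3, -12/5, -4/15).
Solving gives a_0 = -1, a_1 = -18/5, a_2 = 1, so
  g(x) = x^2 - 18*x/5 - 1.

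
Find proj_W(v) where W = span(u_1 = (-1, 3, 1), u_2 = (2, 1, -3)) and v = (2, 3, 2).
proj_W(v) = (-7/15, 413/150, 41/150)

Set up U = [u_1 | ... | u_2] ∈ R^(3×2). The projector onto W = col(U) is P = U (U^T U)^(-1) U^T.
Compute U^T U =
  [11, -2]
  [-2, 14],
and U^T v = (9, 1).
Solve U^T U · c = U^T v for the coefficients: c = (64/75, 29/150). The projection is proj_W(v) = U c.
Check: (v - proj_W(v)) · u_1 = 0  (should be 0).
Check: (v - proj_W(v)) · u_2 = 0  (should be 0).
Result: proj_W(v) = (-7/15, 413/150, 41/150).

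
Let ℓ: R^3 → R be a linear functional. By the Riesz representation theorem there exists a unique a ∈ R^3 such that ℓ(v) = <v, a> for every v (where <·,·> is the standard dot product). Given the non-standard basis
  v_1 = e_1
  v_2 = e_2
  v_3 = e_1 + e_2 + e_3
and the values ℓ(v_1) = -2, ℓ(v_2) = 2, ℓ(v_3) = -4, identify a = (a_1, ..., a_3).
a = (-2, 2, -4)

Write a = (a_1, ..., a_3) in the standard basis. For each basis vector v_i, ℓ(v_i) = <v_i, a> is a linear equation in the a_j's. Collect the n equations into a matrix system V a = ℓ, where row i of V is v_i (expressed in the standard basis). Since V is invertible (lower-triangular with 1s on the diagonal, up to permutation), solve by back-substitution:
  V =
[[1, 0, 0],
 [0, 1, 0],
 [1, 1, 1]]
  V a = (-2, 2, -4)
Solving gives a = (-2, 2, -4).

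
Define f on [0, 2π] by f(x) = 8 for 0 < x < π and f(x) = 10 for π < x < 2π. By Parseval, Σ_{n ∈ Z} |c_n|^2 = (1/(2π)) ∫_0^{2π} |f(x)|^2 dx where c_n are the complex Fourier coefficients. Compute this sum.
Σ |c_n|^2 = 82

Parseval equates the L^2 energy of f (normalised by 1/(2π)) with the ℓ^2 sum of its Fourier coefficients: (1/(2π)) ∫_0^{2π} |f|^2 = Σ |c_n|^2.
Compute the left side: (1/(2π)) [∫_0^π 8^2 dx + ∫_π^{2π} 10^2 dx] = (1/(2π)) · (64π + 100π) = (64 + 100)/2 = 82.
So Σ_{n ∈ Z} |c_n|^2 = 82.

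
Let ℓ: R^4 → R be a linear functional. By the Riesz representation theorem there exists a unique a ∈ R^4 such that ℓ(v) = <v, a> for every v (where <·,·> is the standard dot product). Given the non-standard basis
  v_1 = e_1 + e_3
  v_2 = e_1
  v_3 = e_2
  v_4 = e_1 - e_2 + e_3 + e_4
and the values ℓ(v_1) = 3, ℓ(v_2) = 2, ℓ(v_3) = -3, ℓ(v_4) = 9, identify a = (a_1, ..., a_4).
a = (2, -3, 1, 3)

Write a = (a_1, ..., a_4) in the standard basis. For each basis vector v_i, ℓ(v_i) = <v_i, a> is a linear equation in the a_j's. Collect the n equations into a matrix system V a = ℓ, where row i of V is v_i (expressed in the standard basis). Since V is invertible (lower-triangular with 1s on the diagonal, up to permutation), solve by back-substitution:
  V =
[[1, 0, 1, 0],
 [1, 0, 0, 0],
 [0, 1, 0, 0],
 [1, -1, 1, 1]]
  V a = (3, 2, -3, 9)
Solving gives a = (2, -3, 1, 3).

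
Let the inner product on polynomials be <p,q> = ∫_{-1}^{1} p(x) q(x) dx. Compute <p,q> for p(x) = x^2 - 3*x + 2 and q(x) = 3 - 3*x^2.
<p,q> = 44/5

Expand the product: p(x)·q(x) = -3*x^4 + 9*x^3 - 3*x^2 - 9*x + 6.
∫_{-1}^{1} of each monomial x^k gives [2/(k+1) if k even, 0 if k odd]. Integrating term-by-term (or equivalently evaluating the antiderivative F(x) = -3*x^5/5 + 9*x^4/4 - x^3 - 9*x^2/2 + 6*x at the endpoints):
  F(1) − F(−1) = 43/20 − (-133/20) = 44/5.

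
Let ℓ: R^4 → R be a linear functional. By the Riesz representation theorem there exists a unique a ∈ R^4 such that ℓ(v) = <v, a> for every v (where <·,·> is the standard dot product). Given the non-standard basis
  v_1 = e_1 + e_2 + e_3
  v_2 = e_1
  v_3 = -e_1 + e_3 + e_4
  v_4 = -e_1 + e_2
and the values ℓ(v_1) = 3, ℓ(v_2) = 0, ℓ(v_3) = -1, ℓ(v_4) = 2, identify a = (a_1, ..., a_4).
a = (0, 2, 1, -2)

Write a = (a_1, ..., a_4) in the standard basis. For each basis vector v_i, ℓ(v_i) = <v_i, a> is a linear equation in the a_j's. Collect the n equations into a matrix system V a = ℓ, where row i of V is v_i (expressed in the standard basis). Since V is invertible (lower-triangular with 1s on the diagonal, up to permutation), solve by back-substitution:
  V =
[[1, 1, 1, 0],
 [1, 0, 0, 0],
 [-1, 0, 1, 1],
 [-1, 1, 0, 0]]
  V a = (3, 0, -1, 2)
Solving gives a = (0, 2, 1, -2).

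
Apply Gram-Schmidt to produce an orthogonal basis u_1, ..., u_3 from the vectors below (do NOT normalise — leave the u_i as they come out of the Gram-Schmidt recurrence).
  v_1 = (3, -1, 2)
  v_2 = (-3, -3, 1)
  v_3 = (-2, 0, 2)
Orthogonal basis:
  u_1 = (3, -1, 2)
  u_2 = (-15/7, -23/7, 11/7)
  u_3 = (-17/25, 153/125, 204/125)

Apply the Gram-Schmidt recurrence
  u_1 = v_1
  u_i = v_i − Σ_{j<i} ((v_i · u_j) / (u_j · u_j)) · u_j.

Step by step this gives:
  u_1 = (3, -1, 2)
  u_2 = (-15/7, -23/7, 11/7)
  u_3 = (-17/25, 153/125, 204/125)

Orthogonality check:
  u_2 · u_1 = 0 (should be 0)
  u_3 · u_1 = 0 (should be 0)
  u_3 · u_2 = 0 (should be 0)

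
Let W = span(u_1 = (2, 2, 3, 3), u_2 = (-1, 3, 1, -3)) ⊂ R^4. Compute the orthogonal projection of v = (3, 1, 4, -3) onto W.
proj_W(v) = (11/43, 131/43, 183/86, -57/86)

Set up U = [u_1 | ... | u_2] ∈ R^(4×2). The projector onto W = col(U) is P = U (U^T U)^(-1) U^T.
Compute U^T U =
  [26, -2]
  [-2, 20],
and U^T v = (11, 13).
Solve U^T U · c = U^T v for the coefficients: c = (41/86, 30/43). The projection is proj_W(v) = U c.
Check: (v - proj_W(v)) · u_1 = 0  (should be 0).
Check: (v - proj_W(v)) · u_2 = 0  (should be 0).
Result: proj_W(v) = (11/43, 131/43, 183/86, -57/86).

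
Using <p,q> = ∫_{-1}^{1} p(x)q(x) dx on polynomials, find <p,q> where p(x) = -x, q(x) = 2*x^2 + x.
<p,q> = -2/3

Expand the product: p(x)·q(x) = -2*x^3 - x^2.
∫_{-1}^{1} of each monomial x^k gives [2/(k+1) if k even, 0 if k odd]. Integrating term-by-term (or equivalently evaluating the antiderivative F(x) = -x^4/2 - x^3/3 at the endpoints):
  F(1) − F(−1) = -5/6 − (-1/6) = -2/3.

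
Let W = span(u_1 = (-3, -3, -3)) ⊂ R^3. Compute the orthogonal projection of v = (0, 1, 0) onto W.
proj_W(v) = (1/3, 1/3, 1/3)

Set up U = [u_1 | ... | u_1] ∈ R^(3×1). The projector onto W = col(U) is P = U (U^T U)^(-1) U^T.
Compute U^T U =
  [27],
and U^T v = (-3).
Solve U^T U · c = U^T v for the coefficients: c = (-1/9). The projection is proj_W(v) = U c.
Check: (v - proj_W(v)) · u_1 = 0  (should be 0).
Result: proj_W(v) = (1/3, 1/3, 1/3).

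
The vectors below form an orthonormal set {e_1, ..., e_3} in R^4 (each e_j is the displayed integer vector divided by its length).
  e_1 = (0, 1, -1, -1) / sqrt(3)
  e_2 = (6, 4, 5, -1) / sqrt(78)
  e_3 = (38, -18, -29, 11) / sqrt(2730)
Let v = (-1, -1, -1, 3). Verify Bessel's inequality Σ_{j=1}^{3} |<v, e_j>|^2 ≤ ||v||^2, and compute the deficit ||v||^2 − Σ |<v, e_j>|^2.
Σ |<v, e_j>|^2 = 39/5; ||v||^2 = 12; deficit = 21/5

Write each e_j = u_j / sqrt(<u_j, u_j>) where u_j is the displayed integer vector. Then <v, e_j> = <v, u_j> / sqrt(<u_j, u_j>), so |<v, e_j>|^2 = <v, u_j>^2 / <u_j, u_j>.
Coefficients: <v, e_1> = -3/sqrt(3), <v, e_2> = -18/sqrt(78), <v, e_3> = 42/sqrt(2730).
Square and sum: Σ |<v, e_j>|^2 = 39/5.
Compute ||v||^2 = v·v = 12.
Deficit = 12 − 39/5 = 21/5 ≥ 0, confirming Bessel's inequality. (The deficit equals ||v − Σ <v,e_j> e_j||^2, the squared distance from v to span{e_j}.)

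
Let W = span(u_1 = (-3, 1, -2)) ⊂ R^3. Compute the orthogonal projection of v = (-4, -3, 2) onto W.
proj_W(v) = (-15/14, 5/14, -5/7)

Set up U = [u_1 | ... | u_1] ∈ R^(3×1). The projector onto W = col(U) is P = U (U^T U)^(-1) U^T.
Compute U^T U =
  [14],
and U^T v = (5).
Solve U^T U · c = U^T v for the coefficients: c = (5/14). The projection is proj_W(v) = U c.
Check: (v - proj_W(v)) · u_1 = 0  (should be 0).
Result: proj_W(v) = (-15/14, 5/14, -5/7).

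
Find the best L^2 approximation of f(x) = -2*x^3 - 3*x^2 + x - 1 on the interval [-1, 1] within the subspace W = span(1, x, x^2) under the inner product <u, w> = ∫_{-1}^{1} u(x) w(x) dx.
g(x) = -3*x^2 - x/5 - 1

The best approximation g ∈ W is the orthogonal projection of f onto W. Writing g = a_0 + a_1 x + a_2 x^2, the coefficients solve the normal equations G · a = b where
  G_{ij} = <φ_i, φ_j> and b_i = <f, φ_i>, with φ_0 = 1, φ_1 = x, φ_2 = x^2.
G =
  [2, 0, 2/3]
  [0, 2/3, 0]
  [2/3, 0, 2/5],
b = (-4, -2/15, -28/15).
Solving gives a_0 = -1, a_1 = -1/5, a_2 = -3, so
  g(x) = -3*x^2 - x/5 - 1.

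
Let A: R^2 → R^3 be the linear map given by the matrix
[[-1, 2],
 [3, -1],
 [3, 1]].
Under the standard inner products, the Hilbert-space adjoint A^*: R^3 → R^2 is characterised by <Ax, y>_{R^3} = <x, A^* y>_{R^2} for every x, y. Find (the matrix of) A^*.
A^* = A^T =
[[-1, 3, 3],
 [2, -1, 1]]

For real matrices with standard dot products, the defining identity <Ax, y> = <x, A^* y> gives (Ax)^T y = x^T (A^*) y, i.e. x^T A^T y = x^T (A^*) y. Since this holds for all x, y, we must have A^* = A^T. Therefore
A^* =
[[-1, 3, 3],
 [2, -1, 1]].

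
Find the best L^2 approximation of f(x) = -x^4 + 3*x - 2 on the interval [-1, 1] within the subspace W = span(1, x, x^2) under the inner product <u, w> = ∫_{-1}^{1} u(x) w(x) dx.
g(x) = -6*x^2/7 + 3*x - 67/35

The best approximation g ∈ W is the orthogonal projection of f onto W. Writing g = a_0 + a_1 x + a_2 x^2, the coefficients solve the normal equations G · a = b where
  G_{ij} = <φ_i, φ_j> and b_i = <f, φ_i>, with φ_0 = 1, φ_1 = x, φ_2 = x^2.
G =
  [2, 0, 2/3]
  [0, 2/3, 0]
  [2/3, 0, 2/5],
b = (-22/5, 2, -34/21).
Solving gives a_0 = -67/35, a_1 = 3, a_2 = -6/7, so
  g(x) = -6*x^2/7 + 3*x - 67/35.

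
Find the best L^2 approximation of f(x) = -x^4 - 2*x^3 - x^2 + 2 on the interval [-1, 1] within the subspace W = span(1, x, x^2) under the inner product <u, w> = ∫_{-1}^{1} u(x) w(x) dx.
g(x) = -13*x^2/7 - 6*x/5 + 73/35

The best approximation g ∈ W is the orthogonal projection of f onto W. Writing g = a_0 + a_1 x + a_2 x^2, the coefficients solve the normal equations G · a = b where
  G_{ij} = <φ_i, φ_j> and b_i = <f, φ_i>, with φ_0 = 1, φ_1 = x, φ_2 = x^2.
G =
  [2, 0, 2/3]
  [0, 2/3, 0]
  [2/3, 0, 2/5],
b = (44/15, -4/5, 68/105).
Solving gives a_0 = 73/35, a_1 = -6/5, a_2 = -13/7, so
  g(x) = -13*x^2/7 - 6*x/5 + 73/35.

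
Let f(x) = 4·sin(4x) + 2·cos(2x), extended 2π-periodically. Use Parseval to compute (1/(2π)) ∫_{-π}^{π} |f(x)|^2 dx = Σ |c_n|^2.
Σ |c_n|^2 = 10

Expand |f|^2 and use orthogonality of {sin(nx), cos(mx)} on [-π, π]:
  ∫_{-π}^{π} sin(nx)^2 dx = π, ∫ cos(mx)^2 dx = π, and cross terms integrate to 0.
So ∫_{-π}^{π} f(x)^2 dx = 4^2 · π + 2^2 · π = (16 + 4)π.
Divide by 2π: (16 + 4)/2 = 10.
By Parseval, this equals Σ |c_n|^2.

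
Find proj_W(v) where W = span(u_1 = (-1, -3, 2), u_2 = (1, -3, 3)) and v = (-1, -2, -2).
proj_W(v) = (-127/70, -9/14, -13/35)

Set up U = [u_1 | ... | u_2] ∈ R^(3×2). The projector onto W = col(U) is P = U (U^T U)^(-1) U^T.
Compute U^T U =
  [14, 14]
  [14, 19],
and U^T v = (3, -1).
Solve U^T U · c = U^T v for the coefficients: c = (71/70, -4/5). The projection is proj_W(v) = U c.
Check: (v - proj_W(v)) · u_1 = 0  (should be 0).
Check: (v - proj_W(v)) · u_2 = 0  (should be 0).
Result: proj_W(v) = (-127/70, -9/14, -13/35).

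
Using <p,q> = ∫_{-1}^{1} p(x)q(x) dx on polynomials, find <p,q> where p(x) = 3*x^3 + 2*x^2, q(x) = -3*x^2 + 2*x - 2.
<p,q> = -8/3

Expand the product: p(x)·q(x) = -9*x^5 - 2*x^3 - 4*x^2.
∫_{-1}^{1} of each monomial x^k gives [2/(k+1) if k even, 0 if k odd]. Integrating term-by-term (or equivalently evaluating the antiderivative F(x) = -3*x^6/2 - x^4/2 - 4*x^3/3 at the endpoints):
  F(1) − F(−1) = -10/3 − (-2/3) = -8/3.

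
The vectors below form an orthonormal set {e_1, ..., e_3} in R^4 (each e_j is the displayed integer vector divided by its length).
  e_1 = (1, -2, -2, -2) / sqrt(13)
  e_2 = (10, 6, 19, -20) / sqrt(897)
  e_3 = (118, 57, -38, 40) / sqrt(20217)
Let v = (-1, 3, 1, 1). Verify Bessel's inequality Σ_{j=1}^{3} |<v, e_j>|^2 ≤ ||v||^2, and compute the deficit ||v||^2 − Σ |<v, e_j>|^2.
Σ |<v, e_j>|^2 = 2787/293; ||v||^2 = 12; deficit = 729/293

Write each e_j = u_j / sqrt(<u_j, u_j>) where u_j is the displayed integer vector. Then <v, e_j> = <v, u_j> / sqrt(<u_j, u_j>), so |<v, e_j>|^2 = <v, u_j>^2 / <u_j, u_j>.
Coefficients: <v, e_1> = -11/sqrt(13), <v, e_2> = 7/sqrt(897), <v, e_3> = 55/sqrt(20217).
Square and sum: Σ |<v, e_j>|^2 = 2787/293.
Compute ||v||^2 = v·v = 12.
Deficit = 12 − 2787/293 = 729/293 ≥ 0, confirming Bessel's inequality. (The deficit equals ||v − Σ <v,e_j> e_j||^2, the squared distance from v to span{e_j}.)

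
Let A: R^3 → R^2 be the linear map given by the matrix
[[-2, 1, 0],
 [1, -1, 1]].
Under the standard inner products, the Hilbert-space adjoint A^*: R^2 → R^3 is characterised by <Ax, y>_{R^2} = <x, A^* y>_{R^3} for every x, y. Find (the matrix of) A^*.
A^* = A^T =
[[-2, 1],
 [1, -1],
 [0, 1]]

For real matrices with standard dot products, the defining identity <Ax, y> = <x, A^* y> gives (Ax)^T y = x^T (A^*) y, i.e. x^T A^T y = x^T (A^*) y. Since this holds for all x, y, we must have A^* = A^T. Therefore
A^* =
[[-2, 1],
 [1, -1],
 [0, 1]].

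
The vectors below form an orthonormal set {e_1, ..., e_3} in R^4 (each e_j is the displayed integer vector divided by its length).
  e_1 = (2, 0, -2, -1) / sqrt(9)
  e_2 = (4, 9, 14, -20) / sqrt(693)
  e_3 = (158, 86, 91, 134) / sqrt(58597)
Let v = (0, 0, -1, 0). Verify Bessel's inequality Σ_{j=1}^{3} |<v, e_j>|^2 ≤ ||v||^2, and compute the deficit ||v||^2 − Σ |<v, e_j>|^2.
Σ |<v, e_j>|^2 = 661/761; ||v||^2 = 1; deficit = 100/761

Write each e_j = u_j / sqrt(<u_j, u_j>) where u_j is the displayed integer vector. Then <v, e_j> = <v, u_j> / sqrt(<u_j, u_j>), so |<v, e_j>|^2 = <v, u_j>^2 / <u_j, u_j>.
Coefficients: <v, e_1> = 2/sqrt(9), <v, e_2> = -14/sqrt(693), <v, e_3> = -91/sqrt(58597).
Square and sum: Σ |<v, e_j>|^2 = 661/761.
Compute ||v||^2 = v·v = 1.
Deficit = 1 − 661/761 = 100/761 ≥ 0, confirming Bessel's inequality. (The deficit equals ||v − Σ <v,e_j> e_j||^2, the squared distance from v to span{e_j}.)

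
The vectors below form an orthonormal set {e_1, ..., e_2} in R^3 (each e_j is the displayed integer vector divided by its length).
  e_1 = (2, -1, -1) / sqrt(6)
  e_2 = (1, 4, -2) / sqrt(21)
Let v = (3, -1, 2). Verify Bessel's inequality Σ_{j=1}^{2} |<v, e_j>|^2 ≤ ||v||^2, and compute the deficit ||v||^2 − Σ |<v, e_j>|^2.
Σ |<v, e_j>|^2 = 75/14; ||v||^2 = 14; deficit = 121/14

Write each e_j = u_j / sqrt(<u_j, u_j>) where u_j is the displayed integer vector. Then <v, e_j> = <v, u_j> / sqrt(<u_j, u_j>), so |<v, e_j>|^2 = <v, u_j>^2 / <u_j, u_j>.
Coefficients: <v, e_1> = 5/sqrt(6), <v, e_2> = -5/sqrt(21).
Square and sum: Σ |<v, e_j>|^2 = 75/14.
Compute ||v||^2 = v·v = 14.
Deficit = 14 − 75/14 = 121/14 ≥ 0, confirming Bessel's inequality. (The deficit equals ||v − Σ <v,e_j> e_j||^2, the squared distance from v to span{e_j}.)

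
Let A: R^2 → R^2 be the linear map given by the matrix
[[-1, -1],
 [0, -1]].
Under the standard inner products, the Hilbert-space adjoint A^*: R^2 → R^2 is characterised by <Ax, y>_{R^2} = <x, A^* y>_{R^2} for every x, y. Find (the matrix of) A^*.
A^* = A^T =
[[-1, 0],
 [-1, -1]]

For real matrices with standard dot products, the defining identity <Ax, y> = <x, A^* y> gives (Ax)^T y = x^T (A^*) y, i.e. x^T A^T y = x^T (A^*) y. Since this holds for all x, y, we must have A^* = A^T. Therefore
A^* =
[[-1, 0],
 [-1, -1]].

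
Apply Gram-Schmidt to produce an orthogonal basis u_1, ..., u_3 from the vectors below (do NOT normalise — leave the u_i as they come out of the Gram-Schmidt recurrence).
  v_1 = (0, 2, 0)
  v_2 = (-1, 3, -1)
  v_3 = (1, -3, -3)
Orthogonal basis:
  u_1 = (0, 2, 0)
  u_2 = (-1, 0, -1)
  u_3 = (2, 0, -2)

Apply the Gram-Schmidt recurrence
  u_1 = v_1
  u_i = v_i − Σ_{j<i} ((v_i · u_j) / (u_j · u_j)) · u_j.

Step by step this gives:
  u_1 = (0, 2, 0)
  u_2 = (-1, 0, -1)
  u_3 = (2, 0, -2)

Orthogonality check:
  u_2 · u_1 = 0 (should be 0)
  u_3 · u_1 = 0 (should be 0)
  u_3 · u_2 = 0 (should be 0)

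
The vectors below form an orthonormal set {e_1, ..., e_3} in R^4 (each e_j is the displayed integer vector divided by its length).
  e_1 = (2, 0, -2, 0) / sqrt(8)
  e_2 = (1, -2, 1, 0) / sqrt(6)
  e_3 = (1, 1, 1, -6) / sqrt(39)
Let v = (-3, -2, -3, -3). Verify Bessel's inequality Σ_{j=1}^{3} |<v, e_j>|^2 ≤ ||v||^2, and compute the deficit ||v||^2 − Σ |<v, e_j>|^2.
Σ |<v, e_j>|^2 = 42/13; ||v||^2 = 31; deficit = 361/13

Write each e_j = u_j / sqrt(<u_j, u_j>) where u_j is the displayed integer vector. Then <v, e_j> = <v, u_j> / sqrt(<u_j, u_j>), so |<v, e_j>|^2 = <v, u_j>^2 / <u_j, u_j>.
Coefficients: <v, e_1> = 0/sqrt(8), <v, e_2> = -2/sqrt(6), <v, e_3> = 10/sqrt(39).
Square and sum: Σ |<v, e_j>|^2 = 42/13.
Compute ||v||^2 = v·v = 31.
Deficit = 31 − 42/13 = 361/13 ≥ 0, confirming Bessel's inequality. (The deficit equals ||v − Σ <v,e_j> e_j||^2, the squared distance from v to span{e_j}.)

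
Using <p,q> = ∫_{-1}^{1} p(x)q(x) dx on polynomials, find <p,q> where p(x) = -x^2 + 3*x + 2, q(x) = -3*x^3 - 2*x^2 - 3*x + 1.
<p,q> = -122/15

Expand the product: p(x)·q(x) = 3*x^5 - 7*x^4 - 9*x^3 - 14*x^2 - 3*x + 2.
∫_{-1}^{1} of each monomial x^k gives [2/(k+1) if k even, 0 if k odd]. Integrating term-by-term (or equivalently evaluating the antiderivative F(x) = x^6/2 - 7*x^5/5 - 9*x^4/4 - 14*x^3/3 - 3*x^2/2 + 2*x at the endpoints):
  F(1) − F(−1) = -439/60 − (49/60) = -122/15.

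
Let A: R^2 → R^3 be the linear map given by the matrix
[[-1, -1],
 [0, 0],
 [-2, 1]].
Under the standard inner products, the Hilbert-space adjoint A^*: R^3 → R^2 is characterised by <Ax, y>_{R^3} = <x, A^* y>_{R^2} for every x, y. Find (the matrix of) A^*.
A^* = A^T =
[[-1, 0, -2],
 [-1, 0, 1]]

For real matrices with standard dot products, the defining identity <Ax, y> = <x, A^* y> gives (Ax)^T y = x^T (A^*) y, i.e. x^T A^T y = x^T (A^*) y. Since this holds for all x, y, we must have A^* = A^T. Therefore
A^* =
[[-1, 0, -2],
 [-1, 0, 1]].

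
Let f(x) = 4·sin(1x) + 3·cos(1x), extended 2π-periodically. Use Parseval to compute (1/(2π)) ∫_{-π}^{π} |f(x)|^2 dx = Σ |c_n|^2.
Σ |c_n|^2 = 25/2

Expand |f|^2 and use orthogonality of {sin(nx), cos(mx)} on [-π, π]:
  ∫_{-π}^{π} sin(nx)^2 dx = π, ∫ cos(mx)^2 dx = π, and cross terms integrate to 0.
So ∫_{-π}^{π} f(x)^2 dx = 4^2 · π + 3^2 · π = (16 + 9)π.
Divide by 2π: (16 + 9)/2 = 25/2.
By Parseval, this equals Σ |c_n|^2.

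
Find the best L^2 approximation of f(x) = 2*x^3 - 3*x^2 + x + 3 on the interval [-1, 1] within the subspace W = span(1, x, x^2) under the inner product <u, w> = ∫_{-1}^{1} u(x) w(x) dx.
g(x) = -3*x^2 + 11*x/5 + 3

The best approximation g ∈ W is the orthogonal projection of f onto W. Writing g = a_0 + a_1 x + a_2 x^2, the coefficients solve the normal equations G · a = b where
  G_{ij} = <φ_i, φ_j> and b_i = <f, φ_i>, with φ_0 = 1, φ_1 = x, φ_2 = x^2.
G =
  [2, 0, 2/3]
  [0, 2/3, 0]
  [2/3, 0, 2/5],
b = (4, 22/15, 4/5).
Solving gives a_0 = 3, a_1 = 11/5, a_2 = -3, so
  g(x) = -3*x^2 + 11*x/5 + 3.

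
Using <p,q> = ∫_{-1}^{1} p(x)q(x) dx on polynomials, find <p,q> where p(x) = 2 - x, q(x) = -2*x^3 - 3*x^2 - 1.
<p,q> = -36/5

Expand the product: p(x)·q(x) = 2*x^4 - x^3 - 6*x^2 + x - 2.
∫_{-1}^{1} of each monomial x^k gives [2/(k+1) if k even, 0 if k odd]. Integrating term-by-term (or equivalently evaluating the antiderivative F(x) = 2*x^5/5 - x^4/4 - 2*x^3 + x^2/2 - 2*x at the endpoints):
  F(1) − F(−1) = -67/20 − (77/20) = -36/5.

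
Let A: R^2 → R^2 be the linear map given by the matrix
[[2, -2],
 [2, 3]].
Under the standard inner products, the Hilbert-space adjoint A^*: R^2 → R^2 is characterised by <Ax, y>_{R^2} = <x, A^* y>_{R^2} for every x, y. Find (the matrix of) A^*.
A^* = A^T =
[[2, 2],
 [-2, 3]]

For real matrices with standard dot products, the defining identity <Ax, y> = <x, A^* y> gives (Ax)^T y = x^T (A^*) y, i.e. x^T A^T y = x^T (A^*) y. Since this holds for all x, y, we must have A^* = A^T. Therefore
A^* =
[[2, 2],
 [-2, 3]].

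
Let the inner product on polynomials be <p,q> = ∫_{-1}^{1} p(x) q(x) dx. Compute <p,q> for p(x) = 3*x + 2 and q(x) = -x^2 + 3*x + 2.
<p,q> = 38/3

Expand the product: p(x)·q(x) = -3*x^3 + 7*x^2 + 12*x + 4.
∫_{-1}^{1} of each monomial x^k gives [2/(k+1) if k even, 0 if k odd]. Integrating term-by-term (or equivalently evaluating the antiderivative F(x) = -3*x^4/4 + 7*x^3/3 + 6*x^2 + 4*x at the endpoints):
  F(1) − F(−1) = 139/12 − (-13/12) = 38/3.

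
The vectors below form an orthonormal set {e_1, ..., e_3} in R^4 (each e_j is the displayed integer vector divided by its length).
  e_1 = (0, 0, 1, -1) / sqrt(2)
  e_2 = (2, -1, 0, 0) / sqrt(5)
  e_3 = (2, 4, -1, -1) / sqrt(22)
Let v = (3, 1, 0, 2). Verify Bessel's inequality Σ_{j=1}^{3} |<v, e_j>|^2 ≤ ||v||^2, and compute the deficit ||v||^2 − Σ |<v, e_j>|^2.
Σ |<v, e_j>|^2 = 109/11; ||v||^2 = 14; deficit = 45/11

Write each e_j = u_j / sqrt(<u_j, u_j>) where u_j is the displayed integer vector. Then <v, e_j> = <v, u_j> / sqrt(<u_j, u_j>), so |<v, e_j>|^2 = <v, u_j>^2 / <u_j, u_j>.
Coefficients: <v, e_1> = -2/sqrt(2), <v, e_2> = 5/sqrt(5), <v, e_3> = 8/sqrt(22).
Square and sum: Σ |<v, e_j>|^2 = 109/11.
Compute ||v||^2 = v·v = 14.
Deficit = 14 − 109/11 = 45/11 ≥ 0, confirming Bessel's inequality. (The deficit equals ||v − Σ <v,e_j> e_j||^2, the squared distance from v to span{e_j}.)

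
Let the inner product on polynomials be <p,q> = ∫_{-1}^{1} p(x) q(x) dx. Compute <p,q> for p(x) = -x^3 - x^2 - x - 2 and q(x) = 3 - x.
<p,q> = -194/15

Expand the product: p(x)·q(x) = x^4 - 2*x^3 - 2*x^2 - x - 6.
∫_{-1}^{1} of each monomial x^k gives [2/(k+1) if k even, 0 if k odd]. Integrating term-by-term (or equivalently evaluating the antiderivative F(x) = x^5/5 - x^4/2 - 2*x^3/3 - x^2/2 - 6*x at the endpoints):
  F(1) − F(−1) = -112/15 − (82/15) = -194/15.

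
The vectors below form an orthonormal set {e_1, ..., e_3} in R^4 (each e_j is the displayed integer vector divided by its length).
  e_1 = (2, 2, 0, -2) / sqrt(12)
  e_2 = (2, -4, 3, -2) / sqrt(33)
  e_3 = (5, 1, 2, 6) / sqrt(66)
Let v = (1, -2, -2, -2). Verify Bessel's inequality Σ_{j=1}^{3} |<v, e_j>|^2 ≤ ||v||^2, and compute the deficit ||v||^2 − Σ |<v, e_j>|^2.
Σ |<v, e_j>|^2 = 29/6; ||v||^2 = 13; deficit = 49/6

Write each e_j = u_j / sqrt(<u_j, u_j>) where u_j is the displayed integer vector. Then <v, e_j> = <v, u_j> / sqrt(<u_j, u_j>), so |<v, e_j>|^2 = <v, u_j>^2 / <u_j, u_j>.
Coefficients: <v, e_1> = 2/sqrt(12), <v, e_2> = 8/sqrt(33), <v, e_3> = -13/sqrt(66).
Square and sum: Σ |<v, e_j>|^2 = 29/6.
Compute ||v||^2 = v·v = 13.
Deficit = 13 − 29/6 = 49/6 ≥ 0, confirming Bessel's inequality. (The deficit equals ||v − Σ <v,e_j> e_j||^2, the squared distance from v to span{e_j}.)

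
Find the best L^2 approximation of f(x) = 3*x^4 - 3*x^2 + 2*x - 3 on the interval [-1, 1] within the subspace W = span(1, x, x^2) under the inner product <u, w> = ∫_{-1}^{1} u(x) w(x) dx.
g(x) = -3*x^2/7 + 2*x - 114/35

The best approximation g ∈ W is the orthogonal projection of f onto W. Writing g = a_0 + a_1 x + a_2 x^2, the coefficients solve the normal equations G · a = b where
  G_{ij} = <φ_i, φ_j> and b_i = <f, φ_i>, with φ_0 = 1, φ_1 = x, φ_2 = x^2.
G =
  [2, 0, 2/3]
  [0, 2/3, 0]
  [2/3, 0, 2/5],
b = (-34/5, 4/3, -82/35).
Solving gives a_0 = -114/35, a_1 = 2, a_2 = -3/7, so
  g(x) = -3*x^2/7 + 2*x - 114/35.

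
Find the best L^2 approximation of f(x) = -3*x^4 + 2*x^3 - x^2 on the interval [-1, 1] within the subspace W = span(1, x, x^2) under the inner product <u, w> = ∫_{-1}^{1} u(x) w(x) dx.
g(x) = -25*x^2/7 + 6*x/5 + 9/35

The best approximation g ∈ W is the orthogonal projection of f onto W. Writing g = a_0 + a_1 x + a_2 x^2, the coefficients solve the normal equations G · a = b where
  G_{ij} = <φ_i, φ_j> and b_i = <f, φ_i>, with φ_0 = 1, φ_1 = x, φ_2 = x^2.
G =
  [2, 0, 2/3]
  [0, 2/3, 0]
  [2/3, 0, 2/5],
b = (-28/15, 4/5, -44/35).
Solving gives a_0 = 9/35, a_1 = 6/5, a_2 = -25/7, so
  g(x) = -25*x^2/7 + 6*x/5 + 9/35.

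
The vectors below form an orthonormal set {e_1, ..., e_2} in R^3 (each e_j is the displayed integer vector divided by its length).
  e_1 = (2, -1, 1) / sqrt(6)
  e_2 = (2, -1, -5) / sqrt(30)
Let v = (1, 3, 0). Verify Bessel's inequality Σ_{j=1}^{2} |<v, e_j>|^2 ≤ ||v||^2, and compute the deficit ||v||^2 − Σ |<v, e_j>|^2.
Σ |<v, e_j>|^2 = 1/5; ||v||^2 = 10; deficit = 49/5

Write each e_j = u_j / sqrt(<u_j, u_j>) where u_j is the displayed integer vector. Then <v, e_j> = <v, u_j> / sqrt(<u_j, u_j>), so |<v, e_j>|^2 = <v, u_j>^2 / <u_j, u_j>.
Coefficients: <v, e_1> = -1/sqrt(6), <v, e_2> = -1/sqrt(30).
Square and sum: Σ |<v, e_j>|^2 = 1/5.
Compute ||v||^2 = v·v = 10.
Deficit = 10 − 1/5 = 49/5 ≥ 0, confirming Bessel's inequality. (The deficit equals ||v − Σ <v,e_j> e_j||^2, the squared distance from v to span{e_j}.)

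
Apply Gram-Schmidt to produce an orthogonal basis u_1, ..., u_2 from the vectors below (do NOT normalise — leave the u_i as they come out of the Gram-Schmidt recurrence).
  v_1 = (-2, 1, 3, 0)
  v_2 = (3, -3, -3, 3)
Orthogonal basis:
  u_1 = (-2, 1, 3, 0)
  u_2 = (3/7, -12/7, 6/7, 3)

Apply the Gram-Schmidt recurrence
  u_1 = v_1
  u_i = v_i − Σ_{j<i} ((v_i · u_j) / (u_j · u_j)) · u_j.

Step by step this gives:
  u_1 = (-2, 1, 3, 0)
  u_2 = (3/7, -12/7, 6/7, 3)

Orthogonality check:
  u_2 · u_1 = 0 (should be 0)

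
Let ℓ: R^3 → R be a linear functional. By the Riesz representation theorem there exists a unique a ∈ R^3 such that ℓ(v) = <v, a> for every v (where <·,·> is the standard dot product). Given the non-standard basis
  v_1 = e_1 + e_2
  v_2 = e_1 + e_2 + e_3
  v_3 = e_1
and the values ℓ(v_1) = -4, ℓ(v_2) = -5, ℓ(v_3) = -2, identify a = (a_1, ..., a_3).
a = (-2, -2, -1)

Write a = (a_1, ..., a_3) in the standard basis. For each basis vector v_i, ℓ(v_i) = <v_i, a> is a linear equation in the a_j's. Collect the n equations into a matrix system V a = ℓ, where row i of V is v_i (expressed in the standard basis). Since V is invertible (lower-triangular with 1s on the diagonal, up to permutation), solve by back-substitution:
  V =
[[1, 1, 0],
 [1, 1, 1],
 [1, 0, 0]]
  V a = (-4, -5, -2)
Solving gives a = (-2, -2, -1).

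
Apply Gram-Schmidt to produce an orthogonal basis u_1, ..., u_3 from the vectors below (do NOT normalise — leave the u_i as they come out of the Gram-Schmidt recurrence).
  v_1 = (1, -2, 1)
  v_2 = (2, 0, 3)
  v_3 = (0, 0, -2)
Orthogonal basis:
  u_1 = (1, -2, 1)
  u_2 = (7/6, 5/3, 13/6)
  u_3 = (48/53, 8/53, -32/53)

Apply the Gram-Schmidt recurrence
  u_1 = v_1
  u_i = v_i − Σ_{j<i} ((v_i · u_j) / (u_j · u_j)) · u_j.

Step by step this gives:
  u_1 = (1, -2, 1)
  u_2 = (7/6, 5/3, 13/6)
  u_3 = (48/53, 8/53, -32/53)

Orthogonality check:
  u_2 · u_1 = 0 (should be 0)
  u_3 · u_1 = 0 (should be 0)
  u_3 · u_2 = 0 (should be 0)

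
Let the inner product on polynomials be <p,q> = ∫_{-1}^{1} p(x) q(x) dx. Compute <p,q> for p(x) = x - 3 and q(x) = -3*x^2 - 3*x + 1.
<p,q> = -2

Expand the product: p(x)·q(x) = -3*x^3 + 6*x^2 + 10*x - 3.
∫_{-1}^{1} of each monomial x^k gives [2/(k+1) if k even, 0 if k odd]. Integrating term-by-term (or equivalently evaluating the antiderivative F(x) = -3*x^4/4 + 2*x^3 + 5*x^2 - 3*x at the endpoints):
  F(1) − F(−1) = 13/4 − (21/4) = -2.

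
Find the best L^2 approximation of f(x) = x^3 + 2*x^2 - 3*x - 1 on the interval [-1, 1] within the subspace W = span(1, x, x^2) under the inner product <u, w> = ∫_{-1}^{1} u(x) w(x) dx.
g(x) = 2*x^2 - 12*x/5 - 1

The best approximation g ∈ W is the orthogonal projection of f onto W. Writing g = a_0 + a_1 x + a_2 x^2, the coefficients solve the normal equations G · a = b where
  G_{ij} = <φ_i, φ_j> and b_i = <f, φ_i>, with φ_0 = 1, φ_1 = x, φ_2 = x^2.
G =
  [2, 0, 2/3]
  [0, 2/3, 0]
  [2/3, 0, 2/5],
b = (-2/3, -8/5, 2/15).
Solving gives a_0 = -1, a_1 = -12/5, a_2 = 2, so
  g(x) = 2*x^2 - 12*x/5 - 1.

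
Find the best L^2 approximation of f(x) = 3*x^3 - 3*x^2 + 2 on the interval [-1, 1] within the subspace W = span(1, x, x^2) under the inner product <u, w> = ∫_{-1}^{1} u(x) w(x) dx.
g(x) = -3*x^2 + 9*x/5 + 2

The best approximation g ∈ W is the orthogonal projection of f onto W. Writing g = a_0 + a_1 x + a_2 x^2, the coefficients solve the normal equations G · a = b where
  G_{ij} = <φ_i, φ_j> and b_i = <f, φ_i>, with φ_0 = 1, φ_1 = x, φ_2 = x^2.
G =
  [2, 0, 2/3]
  [0, 2/3, 0]
  [2/3, 0, 2/5],
b = (2, 6/5, 2/15).
Solving gives a_0 = 2, a_1 = 9/5, a_2 = -3, so
  g(x) = -3*x^2 + 9*x/5 + 2.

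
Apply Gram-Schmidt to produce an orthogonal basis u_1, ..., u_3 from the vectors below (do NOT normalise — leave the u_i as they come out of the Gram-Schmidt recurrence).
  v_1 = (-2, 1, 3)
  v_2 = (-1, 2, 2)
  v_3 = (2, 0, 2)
Orthogonal basis:
  u_1 = (-2, 1, 3)
  u_2 = (3/7, 9/7, -1/7)
  u_3 = (28/13, -7/13, 21/13)

Apply the Gram-Schmidt recurrence
  u_1 = v_1
  u_i = v_i − Σ_{j<i} ((v_i · u_j) / (u_j · u_j)) · u_j.

Step by step this gives:
  u_1 = (-2, 1, 3)
  u_2 = (3/7, 9/7, -1/7)
  u_3 = (28/13, -7/13, 21/13)

Orthogonality check:
  u_2 · u_1 = 0 (should be 0)
  u_3 · u_1 = 0 (should be 0)
  u_3 · u_2 = 0 (should be 0)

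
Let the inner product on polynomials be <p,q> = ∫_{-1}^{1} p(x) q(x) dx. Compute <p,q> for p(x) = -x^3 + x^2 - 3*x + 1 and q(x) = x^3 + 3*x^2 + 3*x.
<p,q> = -192/35

Expand the product: p(x)·q(x) = -x^6 - 2*x^5 - 3*x^4 - 5*x^3 - 6*x^2 + 3*x.
∫_{-1}^{1} of each monomial x^k gives [2/(k+1) if k even, 0 if k odd]. Integrating term-by-term (or equivalently evaluating the antiderivative F(x) = -x^7/7 - x^6/3 - 3*x^5/5 - 5*x^4/4 - 2*x^3 + 3*x^2/2 at the endpoints):
  F(1) − F(−1) = -1187/420 − (5*2**(73/260)*3**(319/780)*5**(77/780)*7**(161/260)/14) = -192/35.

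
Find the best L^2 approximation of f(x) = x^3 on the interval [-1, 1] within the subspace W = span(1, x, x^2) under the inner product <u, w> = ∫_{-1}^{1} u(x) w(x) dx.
g(x) = 3*x/5

The best approximation g ∈ W is the orthogonal projection of f onto W. Writing g = a_0 + a_1 x + a_2 x^2, the coefficients solve the normal equations G · a = b where
  G_{ij} = <φ_i, φ_j> and b_i = <f, φ_i>, with φ_0 = 1, φ_1 = x, φ_2 = x^2.
G =
  [2, 0, 2/3]
  [0, 2/3, 0]
  [2/3, 0, 2/5],
b = (0, 2/5, 0).
Solving gives a_0 = 0, a_1 = 3/5, a_2 = 0, so
  g(x) = 3*x/5.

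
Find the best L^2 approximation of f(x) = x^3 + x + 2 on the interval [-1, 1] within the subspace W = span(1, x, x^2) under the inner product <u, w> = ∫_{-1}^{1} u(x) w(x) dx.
g(x) = 8*x/5 + 2

The best approximation g ∈ W is the orthogonal projection of f onto W. Writing g = a_0 + a_1 x + a_2 x^2, the coefficients solve the normal equations G · a = b where
  G_{ij} = <φ_i, φ_j> and b_i = <f, φ_i>, with φ_0 = 1, φ_1 = x, φ_2 = x^2.
G =
  [2, 0, 2/3]
  [0, 2/3, 0]
  [2/3, 0, 2/5],
b = (4, 16/15, 4/3).
Solving gives a_0 = 2, a_1 = 8/5, a_2 = 0, so
  g(x) = 8*x/5 + 2.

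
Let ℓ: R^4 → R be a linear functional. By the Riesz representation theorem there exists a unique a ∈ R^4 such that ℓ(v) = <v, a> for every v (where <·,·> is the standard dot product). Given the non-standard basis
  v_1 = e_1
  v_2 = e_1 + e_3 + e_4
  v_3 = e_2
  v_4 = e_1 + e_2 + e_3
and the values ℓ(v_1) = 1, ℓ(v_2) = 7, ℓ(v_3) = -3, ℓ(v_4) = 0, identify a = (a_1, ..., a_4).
a = (1, -3, 2, 4)

Write a = (a_1, ..., a_4) in the standard basis. For each basis vector v_i, ℓ(v_i) = <v_i, a> is a linear equation in the a_j's. Collect the n equations into a matrix system V a = ℓ, where row i of V is v_i (expressed in the standard basis). Since V is invertible (lower-triangular with 1s on the diagonal, up to permutation), solve by back-substitution:
  V =
[[1, 0, 0, 0],
 [1, 0, 1, 1],
 [0, 1, 0, 0],
 [1, 1, 1, 0]]
  V a = (1, 7, -3, 0)
Solving gives a = (1, -3, 2, 4).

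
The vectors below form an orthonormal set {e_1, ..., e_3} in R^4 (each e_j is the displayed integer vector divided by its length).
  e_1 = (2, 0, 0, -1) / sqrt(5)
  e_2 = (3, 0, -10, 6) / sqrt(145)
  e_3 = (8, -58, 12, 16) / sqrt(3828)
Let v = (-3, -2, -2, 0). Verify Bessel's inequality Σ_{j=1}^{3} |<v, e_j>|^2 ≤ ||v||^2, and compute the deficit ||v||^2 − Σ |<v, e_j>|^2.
Σ |<v, e_j>|^2 = 305/33; ||v||^2 = 17; deficit = 256/33

Write each e_j = u_j / sqrt(<u_j, u_j>) where u_j is the displayed integer vector. Then <v, e_j> = <v, u_j> / sqrt(<u_j, u_j>), so |<v, e_j>|^2 = <v, u_j>^2 / <u_j, u_j>.
Coefficients: <v, e_1> = -6/sqrt(5), <v, e_2> = 11/sqrt(145), <v, e_3> = 68/sqrt(3828).
Square and sum: Σ |<v, e_j>|^2 = 305/33.
Compute ||v||^2 = v·v = 17.
Deficit = 17 − 305/33 = 256/33 ≥ 0, confirming Bessel's inequality. (The deficit equals ||v − Σ <v,e_j> e_j||^2, the squared distance from v to span{e_j}.)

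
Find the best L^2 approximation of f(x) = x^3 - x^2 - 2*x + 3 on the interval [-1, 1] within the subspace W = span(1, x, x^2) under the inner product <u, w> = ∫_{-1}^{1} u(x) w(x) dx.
g(x) = -x^2 - 7*x/5 + 3

The best approximation g ∈ W is the orthogonal projection of f onto W. Writing g = a_0 + a_1 x + a_2 x^2, the coefficients solve the normal equations G · a = b where
  G_{ij} = <φ_i, φ_j> and b_i = <f, φ_i>, with φ_0 = 1, φ_1 = x, φ_2 = x^2.
G =
  [2, 0, 2/3]
  [0, 2/3, 0]
  [2/3, 0, 2/5],
b = (16/3, -14/15, 8/5).
Solving gives a_0 = 3, a_1 = -7/5, a_2 = -1, so
  g(x) = -x^2 - 7*x/5 + 3.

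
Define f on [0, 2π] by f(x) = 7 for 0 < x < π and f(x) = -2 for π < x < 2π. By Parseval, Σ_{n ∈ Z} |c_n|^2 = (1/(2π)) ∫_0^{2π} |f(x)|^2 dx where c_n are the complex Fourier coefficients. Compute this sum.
Σ |c_n|^2 = 53/2

Parseval equates the L^2 energy of f (normalised by 1/(2π)) with the ℓ^2 sum of its Fourier coefficients: (1/(2π)) ∫_0^{2π} |f|^2 = Σ |c_n|^2.
Compute the left side: (1/(2π)) [∫_0^π 7^2 dx + ∫_π^{2π} (-2)^2 dx] = (1/(2π)) · (49π + 4π) = (49 + 4)/2 = 53/2.
So Σ_{n ∈ Z} |c_n|^2 = 53/2.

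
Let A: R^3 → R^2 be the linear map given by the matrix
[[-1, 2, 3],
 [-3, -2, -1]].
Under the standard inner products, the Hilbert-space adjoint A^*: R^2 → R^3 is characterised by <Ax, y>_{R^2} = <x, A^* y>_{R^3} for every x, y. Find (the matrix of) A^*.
A^* = A^T =
[[-1, -3],
 [2, -2],
 [3, -1]]

For real matrices with standard dot products, the defining identity <Ax, y> = <x, A^* y> gives (Ax)^T y = x^T (A^*) y, i.e. x^T A^T y = x^T (A^*) y. Since this holds for all x, y, we must have A^* = A^T. Therefore
A^* =
[[-1, -3],
 [2, -2],
 [3, -1]].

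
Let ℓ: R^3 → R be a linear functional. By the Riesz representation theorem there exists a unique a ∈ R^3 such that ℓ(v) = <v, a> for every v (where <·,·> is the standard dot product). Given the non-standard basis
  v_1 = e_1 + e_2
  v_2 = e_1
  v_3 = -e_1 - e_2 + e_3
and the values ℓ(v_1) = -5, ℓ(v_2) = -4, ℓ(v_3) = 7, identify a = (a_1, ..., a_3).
a = (-4, -1, 2)

Write a = (a_1, ..., a_3) in the standard basis. For each basis vector v_i, ℓ(v_i) = <v_i, a> is a linear equation in the a_j's. Collect the n equations into a matrix system V a = ℓ, where row i of V is v_i (expressed in the standard basis). Since V is invertible (lower-triangular with 1s on the diagonal, up to permutation), solve by back-substitution:
  V =
[[1, 1, 0],
 [1, 0, 0],
 [-1, -1, 1]]
  V a = (-5, -4, 7)
Solving gives a = (-4, -1, 2).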